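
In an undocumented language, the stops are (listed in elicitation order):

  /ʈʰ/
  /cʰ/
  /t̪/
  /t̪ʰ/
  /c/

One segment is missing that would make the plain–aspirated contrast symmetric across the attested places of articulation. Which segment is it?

/ʈ/

dental: plain /t̪/, aspirated /t̪ʰ/.
retroflex: plain —, aspirated /ʈʰ/.
palatal: plain /c/, aspirated /cʰ/.
The retroflex row has no plain member, so the gap is the plain retroflex stop /ʈ/.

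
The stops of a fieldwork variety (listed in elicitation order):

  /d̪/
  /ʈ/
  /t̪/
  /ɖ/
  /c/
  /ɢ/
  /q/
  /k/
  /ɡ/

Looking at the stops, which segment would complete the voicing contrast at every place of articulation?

dental: voiceless /t̪/, voiced /d̪/.
retroflex: voiceless /ʈ/, voiced /ɖ/.
palatal: voiceless /c/, voiced —.
velar: voiceless /k/, voiced /ɡ/.
uvular: voiceless /q/, voiced /ɢ/.
The palatal row has no voiced member, so the gap is the voiced palatal stop /ɟ/.

/ɟ/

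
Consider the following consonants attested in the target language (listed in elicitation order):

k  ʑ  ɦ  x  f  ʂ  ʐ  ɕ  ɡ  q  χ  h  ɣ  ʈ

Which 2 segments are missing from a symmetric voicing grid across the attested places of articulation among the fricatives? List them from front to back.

place of articulation  voiceless  voiced  
labiodental       f         —       
retroflex         ʂ         ʐ       
alveolo-palatal   ɕ         ʑ       
velar             x         ɣ       
uvular            χ         —       
glottal           h         ɦ       
Gaps, from front to back: labiodental lacks voiced (/v/); uvular lacks voiced (/ʁ/).

/v/, /ʁ/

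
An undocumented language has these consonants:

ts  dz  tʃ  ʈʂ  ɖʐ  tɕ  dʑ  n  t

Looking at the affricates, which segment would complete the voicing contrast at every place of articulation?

place of articulation  voiceless  voiced  
alveolar          ts        dz      
postalveolar      tʃ        —       
retroflex         ʈʂ        ɖʐ      
alveolo-palatal   tɕ        dʑ      
The postalveolar row has no voiced member, so the gap is the voiced postalveolar affricate /dʒ/.

/dʒ/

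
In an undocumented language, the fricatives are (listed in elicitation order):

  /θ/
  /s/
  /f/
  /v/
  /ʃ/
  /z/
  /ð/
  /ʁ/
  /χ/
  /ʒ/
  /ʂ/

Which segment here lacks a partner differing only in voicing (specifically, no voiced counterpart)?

Labiodental: /f/ ~ /v/
Dental: /θ/ ~ /ð/
Alveolar: /s/ ~ /z/
Postalveolar: /ʃ/ ~ /ʒ/
Uvular: /χ/ ~ /ʁ/
Retroflex: only /ʂ/ (voiceless); no voiced partner.
So /ʂ/ is the unpaired segment.

/ʂ/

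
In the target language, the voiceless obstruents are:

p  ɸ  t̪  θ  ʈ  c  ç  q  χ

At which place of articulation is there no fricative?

retroflex

place of articulation  stop      fricative
bilabial          p         ɸ       
dental            t̪        θ       
retroflex         ʈ         —       
palatal           c         ç       
uvular            q         χ       
Every place of articulation has a fricative member except retroflex, where /ʂ/ would be expected.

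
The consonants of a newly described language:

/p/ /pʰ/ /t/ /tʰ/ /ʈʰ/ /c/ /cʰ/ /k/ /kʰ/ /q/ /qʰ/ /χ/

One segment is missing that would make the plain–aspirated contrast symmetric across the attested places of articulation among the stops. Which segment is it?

/ʈ/

bilabial: plain /p/, aspirated /pʰ/.
alveolar: plain /t/, aspirated /tʰ/.
retroflex: plain —, aspirated /ʈʰ/.
palatal: plain /c/, aspirated /cʰ/.
velar: plain /k/, aspirated /kʰ/.
uvular: plain /q/, aspirated /qʰ/.
The retroflex row has no plain member, so the gap is the plain retroflex stop /ʈ/.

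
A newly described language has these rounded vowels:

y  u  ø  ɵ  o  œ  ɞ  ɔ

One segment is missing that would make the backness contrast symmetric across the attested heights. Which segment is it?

/ʉ/

Front: /y/ (high), /ø/ (high-mid), /œ/ (low-mid).
Central: /ɵ/ (high-mid), /ɞ/ (low-mid).
Back: /u/ (high), /o/ (high-mid), /ɔ/ (low-mid).
The high row has no central member, so the gap is the high central rounded vowel /ʉ/.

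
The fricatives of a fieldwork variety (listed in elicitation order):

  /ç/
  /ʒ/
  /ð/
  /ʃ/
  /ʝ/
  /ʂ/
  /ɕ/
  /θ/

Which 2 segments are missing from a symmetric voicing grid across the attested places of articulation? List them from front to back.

/ʐ/, /ʑ/

dental: voiceless /θ/, voiced /ð/.
postalveolar: voiceless /ʃ/, voiced /ʒ/.
retroflex: voiceless /ʂ/, voiced —.
alveolo-palatal: voiceless /ɕ/, voiced —.
palatal: voiceless /ç/, voiced /ʝ/.
Gaps, from front to back: retroflex lacks voiced (/ʐ/); alveolo-palatal lacks voiced (/ʑ/).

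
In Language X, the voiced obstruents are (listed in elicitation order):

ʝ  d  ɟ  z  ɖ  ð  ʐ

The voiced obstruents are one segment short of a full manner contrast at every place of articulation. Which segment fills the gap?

/d̪/

Stop: /d/ (alveolar), /ɖ/ (retroflex), /ɟ/ (palatal).
Fricative: /ð/ (dental), /z/ (alveolar), /ʐ/ (retroflex), /ʝ/ (palatal).
The dental row has no stop member, so the gap is the dental stop /d̪/.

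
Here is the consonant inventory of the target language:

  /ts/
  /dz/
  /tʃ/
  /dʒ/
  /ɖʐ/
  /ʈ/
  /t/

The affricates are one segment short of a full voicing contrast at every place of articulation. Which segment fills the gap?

alveolar: voiceless /ts/, voiced /dz/.
postalveolar: voiceless /tʃ/, voiced /dʒ/.
retroflex: voiceless —, voiced /ɖʐ/.
The retroflex row has no voiceless member, so the gap is the voiceless retroflex affricate /ʈʂ/.

/ʈʂ/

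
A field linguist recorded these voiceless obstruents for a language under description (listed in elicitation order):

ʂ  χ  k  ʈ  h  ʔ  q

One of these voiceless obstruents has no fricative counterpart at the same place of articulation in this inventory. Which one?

Retroflex: /ʈ/ ~ /ʂ/
Uvular: /q/ ~ /χ/
Glottal: /ʔ/ ~ /h/
Velar: only /k/ (stop); no fricative partner.
So /k/ is the unpaired segment.

/k/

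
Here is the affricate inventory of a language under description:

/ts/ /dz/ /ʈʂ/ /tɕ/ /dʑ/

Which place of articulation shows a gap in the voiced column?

place of articulation  voiceless  voiced  
alveolar          ts        dz      
retroflex         ʈʂ        —       
alveolo-palatal   tɕ        dʑ      
Every place of articulation has a voiced member except retroflex, where /ɖʐ/ would be expected.

retroflex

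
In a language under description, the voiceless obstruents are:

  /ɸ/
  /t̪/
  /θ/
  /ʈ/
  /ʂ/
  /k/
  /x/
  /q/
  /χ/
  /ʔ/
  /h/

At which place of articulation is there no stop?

bilabial

place of articulation  stop      fricative
bilabial          —         ɸ       
dental            t̪        θ       
retroflex         ʈ         ʂ       
velar             k         x       
uvular            q         χ       
glottal           ʔ         h       
Every place of articulation has a stop member except bilabial, where /p/ would be expected.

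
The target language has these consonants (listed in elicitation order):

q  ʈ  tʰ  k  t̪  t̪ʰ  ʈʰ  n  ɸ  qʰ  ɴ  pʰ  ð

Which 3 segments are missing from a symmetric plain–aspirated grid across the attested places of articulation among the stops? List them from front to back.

bilabial: plain —, aspirated /pʰ/.
dental: plain /t̪/, aspirated /t̪ʰ/.
alveolar: plain —, aspirated /tʰ/.
retroflex: plain /ʈ/, aspirated /ʈʰ/.
velar: plain /k/, aspirated —.
uvular: plain /q/, aspirated /qʰ/.
Gaps, from front to back: bilabial lacks plain (/p/); alveolar lacks plain (/t/); velar lacks aspirated (/kʰ/).

/p/, /t/, /kʰ/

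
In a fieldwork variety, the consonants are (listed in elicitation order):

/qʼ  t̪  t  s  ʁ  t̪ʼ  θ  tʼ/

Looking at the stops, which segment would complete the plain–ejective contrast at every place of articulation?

dental: plain /t̪/, ejective /t̪ʼ/.
alveolar: plain /t/, ejective /tʼ/.
uvular: plain —, ejective /qʼ/.
The uvular row has no plain member, so the gap is the plain uvular stop /q/.

/q/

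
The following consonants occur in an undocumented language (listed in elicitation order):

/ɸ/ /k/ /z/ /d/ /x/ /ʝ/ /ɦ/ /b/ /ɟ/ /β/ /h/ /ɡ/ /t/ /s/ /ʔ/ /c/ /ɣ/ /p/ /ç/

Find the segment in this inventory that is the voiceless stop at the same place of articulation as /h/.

/h/ is a voiceless glottal fricative.
The voiceless stop at the same place is a voiceless glottal stop — in this inventory, /ʔ/.

/ʔ/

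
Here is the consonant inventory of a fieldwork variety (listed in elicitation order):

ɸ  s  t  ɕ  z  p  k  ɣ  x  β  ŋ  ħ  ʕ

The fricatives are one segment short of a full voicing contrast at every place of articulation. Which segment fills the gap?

/ʑ/

bilabial: voiceless /ɸ/, voiced /β/.
alveolar: voiceless /s/, voiced /z/.
alveolo-palatal: voiceless /ɕ/, voiced —.
velar: voiceless /x/, voiced /ɣ/.
pharyngeal: voiceless /ħ/, voiced /ʕ/.
The alveolo-palatal row has no voiced member, so the gap is the voiced alveolo-palatal fricative /ʑ/.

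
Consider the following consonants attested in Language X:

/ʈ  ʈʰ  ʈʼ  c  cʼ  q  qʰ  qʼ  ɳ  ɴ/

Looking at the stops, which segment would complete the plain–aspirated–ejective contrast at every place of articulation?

place of articulation  plain     aspirated  ejective
retroflex         ʈ         ʈʰ        ʈʼ      
palatal           c         —         cʼ      
uvular            q         qʰ        qʼ      
The palatal row has no aspirated member, so the gap is the aspirated palatal stop /cʰ/.

/cʰ/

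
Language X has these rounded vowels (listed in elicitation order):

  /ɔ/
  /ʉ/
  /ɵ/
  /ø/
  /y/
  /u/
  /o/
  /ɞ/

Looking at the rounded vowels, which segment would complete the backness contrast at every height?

height            front     central   back    
high              y         ʉ         u       
high-mid          ø         ɵ         o       
low-mid           —         ɞ         ɔ       
The low-mid row has no front member, so the gap is the low-mid front rounded vowel /œ/.

/œ/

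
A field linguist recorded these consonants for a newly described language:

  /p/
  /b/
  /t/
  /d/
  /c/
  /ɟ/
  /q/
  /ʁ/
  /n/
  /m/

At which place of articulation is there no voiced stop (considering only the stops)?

uvular

Voiceless: /p/ (bilabial), /t/ (alveolar), /c/ (palatal), /q/ (uvular).
Voiced: /b/ (bilabial), /d/ (alveolar), /ɟ/ (palatal).
Every place of articulation has a voiced member except uvular, where /ɢ/ would be expected.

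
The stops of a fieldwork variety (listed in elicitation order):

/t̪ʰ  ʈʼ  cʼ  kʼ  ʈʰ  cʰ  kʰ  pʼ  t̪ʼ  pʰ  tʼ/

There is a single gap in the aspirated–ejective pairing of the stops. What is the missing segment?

/tʰ/

bilabial: aspirated /pʰ/, ejective /pʼ/.
dental: aspirated /t̪ʰ/, ejective /t̪ʼ/.
alveolar: aspirated —, ejective /tʼ/.
retroflex: aspirated /ʈʰ/, ejective /ʈʼ/.
palatal: aspirated /cʰ/, ejective /cʼ/.
velar: aspirated /kʰ/, ejective /kʼ/.
The alveolar row has no aspirated member, so the gap is the aspirated alveolar stop /tʰ/.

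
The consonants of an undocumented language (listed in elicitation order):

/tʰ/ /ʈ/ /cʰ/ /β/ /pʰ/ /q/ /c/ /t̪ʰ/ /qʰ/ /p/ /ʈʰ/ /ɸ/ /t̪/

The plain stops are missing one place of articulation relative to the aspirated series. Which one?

place of articulation  plain     aspirated
bilabial          p         pʰ      
dental            t̪        t̪ʰ     
alveolar          —         tʰ      
retroflex         ʈ         ʈʰ      
palatal           c         cʰ      
uvular            q         qʰ      
Every place of articulation has a plain member except alveolar, where /t/ would be expected.

alveolar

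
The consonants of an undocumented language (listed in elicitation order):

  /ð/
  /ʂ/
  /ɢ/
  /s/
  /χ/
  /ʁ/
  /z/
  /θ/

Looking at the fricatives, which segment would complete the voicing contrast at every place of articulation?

/ʐ/

place of articulation  voiceless  voiced  
dental            θ         ð       
alveolar          s         z       
retroflex         ʂ         —       
uvular            χ         ʁ       
The retroflex row has no voiced member, so the gap is the voiced retroflex fricative /ʐ/.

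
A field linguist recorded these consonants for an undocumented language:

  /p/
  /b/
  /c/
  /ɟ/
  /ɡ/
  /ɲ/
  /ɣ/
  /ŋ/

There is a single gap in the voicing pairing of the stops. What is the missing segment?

Voiceless: /p/ (bilabial), /c/ (palatal).
Voiced: /b/ (bilabial), /ɟ/ (palatal), /ɡ/ (velar).
The velar row has no voiceless member, so the gap is the voiceless velar stop /k/.

/k/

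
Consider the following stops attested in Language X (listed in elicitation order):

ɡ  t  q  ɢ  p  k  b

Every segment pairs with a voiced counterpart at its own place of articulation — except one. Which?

Bilabial: /p/ ~ /b/
Velar: /k/ ~ /ɡ/
Uvular: /q/ ~ /ɢ/
Alveolar: only /t/ (voiceless); no voiced partner.
So /t/ is the unpaired segment.

/t/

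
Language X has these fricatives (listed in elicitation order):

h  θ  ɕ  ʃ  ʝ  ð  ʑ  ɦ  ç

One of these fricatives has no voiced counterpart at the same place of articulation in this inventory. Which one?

/ʃ/

Dental: /θ/ ~ /ð/
Alveolo-palatal: /ɕ/ ~ /ʑ/
Palatal: /ç/ ~ /ʝ/
Glottal: /h/ ~ /ɦ/
Postalveolar: only /ʃ/ (voiceless); no voiced partner.
So /ʃ/ is the unpaired segment.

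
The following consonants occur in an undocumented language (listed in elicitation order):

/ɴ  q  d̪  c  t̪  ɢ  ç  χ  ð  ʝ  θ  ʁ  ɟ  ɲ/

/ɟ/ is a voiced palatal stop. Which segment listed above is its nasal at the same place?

/ɲ/

The nasal at the same place is a palatal nasal — in this inventory, /ɲ/.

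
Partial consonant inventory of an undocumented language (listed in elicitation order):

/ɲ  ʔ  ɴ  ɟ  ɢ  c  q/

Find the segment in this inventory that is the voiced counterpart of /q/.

/q/ is a voiceless uvular stop.
The voiced counterpart is a voiced uvular stop — in this inventory, /ɢ/.

/ɢ/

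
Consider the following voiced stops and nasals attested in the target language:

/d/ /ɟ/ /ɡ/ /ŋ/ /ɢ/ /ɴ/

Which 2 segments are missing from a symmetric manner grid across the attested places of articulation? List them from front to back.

/n/, /ɲ/

place of articulation  oral stop  nasal   
alveolar          d         —       
palatal           ɟ         —       
velar             ɡ         ŋ       
uvular            ɢ         ɴ       
Gaps, from front to back: alveolar lacks nasal (/n/); palatal lacks nasal (/ɲ/).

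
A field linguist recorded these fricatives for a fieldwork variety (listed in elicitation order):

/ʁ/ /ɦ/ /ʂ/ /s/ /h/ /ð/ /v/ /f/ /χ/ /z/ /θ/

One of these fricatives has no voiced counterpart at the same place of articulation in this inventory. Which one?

Labiodental: /f/ ~ /v/
Dental: /θ/ ~ /ð/
Alveolar: /s/ ~ /z/
Uvular: /χ/ ~ /ʁ/
Glottal: /h/ ~ /ɦ/
Retroflex: only /ʂ/ (voiceless); no voiced partner.
So /ʂ/ is the unpaired segment.

/ʂ/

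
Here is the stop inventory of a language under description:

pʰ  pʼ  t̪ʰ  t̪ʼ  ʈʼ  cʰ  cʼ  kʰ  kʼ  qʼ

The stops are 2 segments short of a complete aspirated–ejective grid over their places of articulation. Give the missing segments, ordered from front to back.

place of articulation  aspirated  ejective
bilabial          pʰ        pʼ      
dental            t̪ʰ       t̪ʼ     
retroflex         —         ʈʼ      
palatal           cʰ        cʼ      
velar             kʰ        kʼ      
uvular            —         qʼ      
Gaps, from front to back: retroflex lacks aspirated (/ʈʰ/); uvular lacks aspirated (/qʰ/).

/ʈʰ/, /qʰ/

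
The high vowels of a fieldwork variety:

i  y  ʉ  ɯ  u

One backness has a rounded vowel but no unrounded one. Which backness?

central

Unrounded: /i/ (front), /ɯ/ (back).
Rounded: /y/ (front), /ʉ/ (central), /u/ (back).
Every backness has an unrounded member except central, where /ɨ/ would be expected.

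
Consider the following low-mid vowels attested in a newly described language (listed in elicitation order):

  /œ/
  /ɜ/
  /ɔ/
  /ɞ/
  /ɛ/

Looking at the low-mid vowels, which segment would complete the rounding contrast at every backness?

/ʌ/

backness          unrounded  rounded 
front             ɛ         œ       
central           ɜ         ɞ       
back              —         ɔ       
The back row has no unrounded member, so the gap is the back unrounded vowel /ʌ/.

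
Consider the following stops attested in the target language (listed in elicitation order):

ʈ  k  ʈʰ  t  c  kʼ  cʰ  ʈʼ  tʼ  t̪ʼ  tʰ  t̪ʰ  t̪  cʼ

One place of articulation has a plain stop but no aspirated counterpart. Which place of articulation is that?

Plain: /t̪/ (dental), /t/ (alveolar), /ʈ/ (retroflex), /c/ (palatal), /k/ (velar).
Aspirated: /t̪ʰ/ (dental), /tʰ/ (alveolar), /ʈʰ/ (retroflex), /cʰ/ (palatal).
Ejective: /t̪ʼ/ (dental), /tʼ/ (alveolar), /ʈʼ/ (retroflex), /cʼ/ (palatal), /kʼ/ (velar).
Every place of articulation has an aspirated member except velar, where /kʰ/ would be expected.

velar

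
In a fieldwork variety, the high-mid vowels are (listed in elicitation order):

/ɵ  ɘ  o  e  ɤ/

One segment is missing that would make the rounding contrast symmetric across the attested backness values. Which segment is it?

/ø/

front: unrounded /e/, rounded —.
central: unrounded /ɘ/, rounded /ɵ/.
back: unrounded /ɤ/, rounded /o/.
The front row has no rounded member, so the gap is the front rounded vowel /ø/.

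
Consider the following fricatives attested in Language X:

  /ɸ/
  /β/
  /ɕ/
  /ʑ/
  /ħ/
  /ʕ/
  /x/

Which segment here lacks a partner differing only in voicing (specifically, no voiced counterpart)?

/x/

Bilabial: /ɸ/ ~ /β/
Alveolo-palatal: /ɕ/ ~ /ʑ/
Pharyngeal: /ħ/ ~ /ʕ/
Velar: only /x/ (voiceless); no voiced partner.
So /x/ is the unpaired segment.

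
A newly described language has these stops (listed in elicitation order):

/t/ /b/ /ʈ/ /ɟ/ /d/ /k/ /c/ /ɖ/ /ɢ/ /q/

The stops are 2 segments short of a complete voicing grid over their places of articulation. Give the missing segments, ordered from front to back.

bilabial: voiceless —, voiced /b/.
alveolar: voiceless /t/, voiced /d/.
retroflex: voiceless /ʈ/, voiced /ɖ/.
palatal: voiceless /c/, voiced /ɟ/.
velar: voiceless /k/, voiced —.
uvular: voiceless /q/, voiced /ɢ/.
Gaps, from front to back: bilabial lacks voiceless (/p/); velar lacks voiced (/ɡ/).

/p/, /ɡ/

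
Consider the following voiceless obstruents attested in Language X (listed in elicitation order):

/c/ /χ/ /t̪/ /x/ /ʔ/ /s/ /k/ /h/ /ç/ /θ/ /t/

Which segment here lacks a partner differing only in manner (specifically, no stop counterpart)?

/χ/

Dental: /t̪/ ~ /θ/
Alveolar: /t/ ~ /s/
Palatal: /c/ ~ /ç/
Velar: /k/ ~ /x/
Glottal: /ʔ/ ~ /h/
Uvular: only /χ/ (fricative); no stop partner.
So /χ/ is the unpaired segment.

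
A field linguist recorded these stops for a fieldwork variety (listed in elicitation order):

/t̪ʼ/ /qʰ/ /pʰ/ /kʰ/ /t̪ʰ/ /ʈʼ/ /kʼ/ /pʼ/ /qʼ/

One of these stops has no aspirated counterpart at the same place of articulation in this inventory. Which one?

/ʈʼ/

Bilabial: /pʰ/ ~ /pʼ/
Dental: /t̪ʰ/ ~ /t̪ʼ/
Velar: /kʰ/ ~ /kʼ/
Uvular: /qʰ/ ~ /qʼ/
Retroflex: only /ʈʼ/ (ejective); no aspirated partner.
So /ʈʼ/ is the unpaired segment.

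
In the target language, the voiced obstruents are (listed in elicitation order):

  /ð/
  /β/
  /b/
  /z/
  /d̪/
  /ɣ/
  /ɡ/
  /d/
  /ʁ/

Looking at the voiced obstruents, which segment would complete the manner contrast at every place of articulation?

/ɢ/

bilabial: stop /b/, fricative /β/.
dental: stop /d̪/, fricative /ð/.
alveolar: stop /d/, fricative /z/.
velar: stop /ɡ/, fricative /ɣ/.
uvular: stop —, fricative /ʁ/.
The uvular row has no stop member, so the gap is the uvular stop /ɢ/.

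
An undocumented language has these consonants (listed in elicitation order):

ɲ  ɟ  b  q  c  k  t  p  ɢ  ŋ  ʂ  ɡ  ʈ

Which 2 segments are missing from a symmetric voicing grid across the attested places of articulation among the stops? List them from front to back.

place of articulation  voiceless  voiced  
bilabial          p         b       
alveolar          t         —       
retroflex         ʈ         —       
palatal           c         ɟ       
velar             k         ɡ       
uvular            q         ɢ       
Gaps, from front to back: alveolar lacks voiced (/d/); retroflex lacks voiced (/ɖ/).

/d/, /ɖ/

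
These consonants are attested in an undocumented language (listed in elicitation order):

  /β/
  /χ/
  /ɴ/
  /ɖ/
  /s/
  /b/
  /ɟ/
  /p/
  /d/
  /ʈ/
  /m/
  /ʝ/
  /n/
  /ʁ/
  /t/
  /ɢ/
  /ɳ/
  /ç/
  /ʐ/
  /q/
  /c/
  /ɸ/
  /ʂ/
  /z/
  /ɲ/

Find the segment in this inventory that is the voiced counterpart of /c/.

/ɟ/

/c/ is a voiceless palatal stop.
The voiced counterpart is a voiced palatal stop — in this inventory, /ɟ/.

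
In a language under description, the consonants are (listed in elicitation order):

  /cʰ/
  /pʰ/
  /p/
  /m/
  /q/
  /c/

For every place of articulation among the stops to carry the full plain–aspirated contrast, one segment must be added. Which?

/qʰ/

bilabial: plain /p/, aspirated /pʰ/.
palatal: plain /c/, aspirated /cʰ/.
uvular: plain /q/, aspirated —.
The uvular row has no aspirated member, so the gap is the aspirated uvular stop /qʰ/.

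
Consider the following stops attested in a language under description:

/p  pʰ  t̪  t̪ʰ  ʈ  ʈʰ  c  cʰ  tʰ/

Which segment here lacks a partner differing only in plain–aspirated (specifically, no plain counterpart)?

Bilabial: /p/ ~ /pʰ/
Dental: /t̪/ ~ /t̪ʰ/
Retroflex: /ʈ/ ~ /ʈʰ/
Palatal: /c/ ~ /cʰ/
Alveolar: only /tʰ/ (aspirated); no plain partner.
So /tʰ/ is the unpaired segment.

/tʰ/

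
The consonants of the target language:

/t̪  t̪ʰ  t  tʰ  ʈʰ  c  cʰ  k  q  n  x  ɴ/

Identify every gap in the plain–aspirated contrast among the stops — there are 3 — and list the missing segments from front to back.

dental: plain /t̪/, aspirated /t̪ʰ/.
alveolar: plain /t/, aspirated /tʰ/.
retroflex: plain —, aspirated /ʈʰ/.
palatal: plain /c/, aspirated /cʰ/.
velar: plain /k/, aspirated —.
uvular: plain /q/, aspirated —.
Gaps, from front to back: retroflex lacks plain (/ʈ/); velar lacks aspirated (/kʰ/); uvular lacks aspirated (/qʰ/).

/ʈ/, /kʰ/, /qʰ/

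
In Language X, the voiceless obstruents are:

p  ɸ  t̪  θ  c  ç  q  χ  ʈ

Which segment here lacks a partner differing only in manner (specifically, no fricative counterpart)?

Bilabial: /p/ ~ /ɸ/
Dental: /t̪/ ~ /θ/
Palatal: /c/ ~ /ç/
Uvular: /q/ ~ /χ/
Retroflex: only /ʈ/ (stop); no fricative partner.
So /ʈ/ is the unpaired segment.

/ʈ/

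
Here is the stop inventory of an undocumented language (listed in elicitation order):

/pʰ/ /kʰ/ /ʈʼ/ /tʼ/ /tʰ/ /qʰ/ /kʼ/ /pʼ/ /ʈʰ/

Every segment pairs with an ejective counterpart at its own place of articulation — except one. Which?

/qʰ/

Bilabial: /pʰ/ ~ /pʼ/
Alveolar: /tʰ/ ~ /tʼ/
Retroflex: /ʈʰ/ ~ /ʈʼ/
Velar: /kʰ/ ~ /kʼ/
Uvular: only /qʰ/ (aspirated); no ejective partner.
So /qʰ/ is the unpaired segment.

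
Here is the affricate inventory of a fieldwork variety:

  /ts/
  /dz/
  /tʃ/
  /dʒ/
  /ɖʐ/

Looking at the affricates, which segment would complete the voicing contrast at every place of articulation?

/ʈʂ/

place of articulation  voiceless  voiced  
alveolar          ts        dz      
postalveolar      tʃ        dʒ      
retroflex         —         ɖʐ      
The retroflex row has no voiceless member, so the gap is the voiceless retroflex affricate /ʈʂ/.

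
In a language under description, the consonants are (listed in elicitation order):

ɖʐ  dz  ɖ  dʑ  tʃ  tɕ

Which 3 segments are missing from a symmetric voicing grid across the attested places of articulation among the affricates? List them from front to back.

alveolar: voiceless —, voiced /dz/.
postalveolar: voiceless /tʃ/, voiced —.
retroflex: voiceless —, voiced /ɖʐ/.
alveolo-palatal: voiceless /tɕ/, voiced /dʑ/.
Gaps, from front to back: alveolar lacks voiceless (/ts/); postalveolar lacks voiced (/dʒ/); retroflex lacks voiceless (/ʈʂ/).

/ts/, /dʒ/, /ʈʂ/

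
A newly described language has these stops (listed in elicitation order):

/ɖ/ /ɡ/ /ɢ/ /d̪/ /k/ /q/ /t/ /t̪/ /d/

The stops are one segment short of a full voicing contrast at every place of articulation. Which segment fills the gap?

place of articulation  voiceless  voiced  
dental            t̪        d̪      
alveolar          t         d       
retroflex         —         ɖ       
velar             k         ɡ       
uvular            q         ɢ       
The retroflex row has no voiceless member, so the gap is the voiceless retroflex stop /ʈ/.

/ʈ/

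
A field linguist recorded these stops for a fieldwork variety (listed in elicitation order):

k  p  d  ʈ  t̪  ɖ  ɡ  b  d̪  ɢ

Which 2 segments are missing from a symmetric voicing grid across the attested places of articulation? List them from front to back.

/t/, /q/

Voiceless: /p/ (bilabial), /t̪/ (dental), /ʈ/ (retroflex), /k/ (velar).
Voiced: /b/ (bilabial), /d̪/ (dental), /d/ (alveolar), /ɖ/ (retroflex), /ɡ/ (velar), /ɢ/ (uvular).
Gaps, from front to back: alveolar lacks voiceless (/t/); uvular lacks voiceless (/q/).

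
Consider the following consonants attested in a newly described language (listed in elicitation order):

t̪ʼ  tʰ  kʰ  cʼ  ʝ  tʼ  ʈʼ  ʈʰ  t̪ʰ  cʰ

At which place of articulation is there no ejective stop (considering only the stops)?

velar

dental: aspirated /t̪ʰ/, ejective /t̪ʼ/.
alveolar: aspirated /tʰ/, ejective /tʼ/.
retroflex: aspirated /ʈʰ/, ejective /ʈʼ/.
palatal: aspirated /cʰ/, ejective /cʼ/.
velar: aspirated /kʰ/, ejective —.
Every place of articulation has an ejective member except velar, where /kʼ/ would be expected.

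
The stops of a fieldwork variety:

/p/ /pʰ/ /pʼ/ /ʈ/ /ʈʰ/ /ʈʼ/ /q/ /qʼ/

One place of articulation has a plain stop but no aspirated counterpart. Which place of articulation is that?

uvular

place of articulation  plain     aspirated  ejective
bilabial          p         pʰ        pʼ      
retroflex         ʈ         ʈʰ        ʈʼ      
uvular            q         —         qʼ      
Every place of articulation has an aspirated member except uvular, where /qʰ/ would be expected.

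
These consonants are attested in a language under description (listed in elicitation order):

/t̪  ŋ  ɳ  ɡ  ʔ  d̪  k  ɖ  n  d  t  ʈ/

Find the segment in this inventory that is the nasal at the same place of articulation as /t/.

/t/ is a voiceless alveolar stop.
The nasal at the same place is an alveolar nasal — in this inventory, /n/.

/n/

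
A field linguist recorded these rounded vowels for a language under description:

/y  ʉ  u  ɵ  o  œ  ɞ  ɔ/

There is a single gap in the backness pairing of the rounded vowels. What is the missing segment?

/ø/

height            front     central   back    
high              y         ʉ         u       
high-mid          —         ɵ         o       
low-mid           œ         ɞ         ɔ       
The high-mid row has no front member, so the gap is the high-mid front rounded vowel /ø/.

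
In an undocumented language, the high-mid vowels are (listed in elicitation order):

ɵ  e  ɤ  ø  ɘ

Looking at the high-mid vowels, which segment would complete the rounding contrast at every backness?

/o/

Unrounded: /e/ (front), /ɘ/ (central), /ɤ/ (back).
Rounded: /ø/ (front), /ɵ/ (central).
The back row has no rounded member, so the gap is the back rounded vowel /o/.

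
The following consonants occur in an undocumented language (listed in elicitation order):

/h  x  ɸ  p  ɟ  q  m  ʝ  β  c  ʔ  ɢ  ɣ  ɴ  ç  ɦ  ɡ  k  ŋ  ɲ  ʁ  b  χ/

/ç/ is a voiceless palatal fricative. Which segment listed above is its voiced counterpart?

/ʝ/

The voiced counterpart is a voiced palatal fricative — in this inventory, /ʝ/.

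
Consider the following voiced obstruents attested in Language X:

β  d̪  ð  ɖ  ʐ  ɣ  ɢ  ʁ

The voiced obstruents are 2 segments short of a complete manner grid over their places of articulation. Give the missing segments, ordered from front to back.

/b/, /ɡ/

Stop: /d̪/ (dental), /ɖ/ (retroflex), /ɢ/ (uvular).
Fricative: /β/ (bilabial), /ð/ (dental), /ʐ/ (retroflex), /ɣ/ (velar), /ʁ/ (uvular).
Gaps, from front to back: bilabial lacks stop (/b/); velar lacks stop (/ɡ/).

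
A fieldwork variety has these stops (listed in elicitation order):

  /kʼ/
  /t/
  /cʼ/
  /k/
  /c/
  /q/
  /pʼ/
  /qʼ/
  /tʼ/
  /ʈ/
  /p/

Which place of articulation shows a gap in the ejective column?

place of articulation  plain     ejective
bilabial          p         pʼ      
alveolar          t         tʼ      
retroflex         ʈ         —       
palatal           c         cʼ      
velar             k         kʼ      
uvular            q         qʼ      
Every place of articulation has an ejective member except retroflex, where /ʈʼ/ would be expected.

retroflex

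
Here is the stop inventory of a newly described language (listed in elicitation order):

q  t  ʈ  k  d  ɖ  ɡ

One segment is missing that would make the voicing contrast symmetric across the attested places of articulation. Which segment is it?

Voiceless: /t/ (alveolar), /ʈ/ (retroflex), /k/ (velar), /q/ (uvular).
Voiced: /d/ (alveolar), /ɖ/ (retroflex), /ɡ/ (velar).
The uvular row has no voiced member, so the gap is the voiced uvular stop /ɢ/.

/ɢ/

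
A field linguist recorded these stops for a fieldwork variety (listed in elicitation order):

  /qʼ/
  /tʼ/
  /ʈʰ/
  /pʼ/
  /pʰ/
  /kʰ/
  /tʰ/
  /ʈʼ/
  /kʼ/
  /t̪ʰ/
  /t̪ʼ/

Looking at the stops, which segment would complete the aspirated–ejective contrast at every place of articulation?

place of articulation  aspirated  ejective
bilabial          pʰ        pʼ      
dental            t̪ʰ       t̪ʼ     
alveolar          tʰ        tʼ      
retroflex         ʈʰ        ʈʼ      
velar             kʰ        kʼ      
uvular            —         qʼ      
The uvular row has no aspirated member, so the gap is the aspirated uvular stop /qʰ/.

/qʰ/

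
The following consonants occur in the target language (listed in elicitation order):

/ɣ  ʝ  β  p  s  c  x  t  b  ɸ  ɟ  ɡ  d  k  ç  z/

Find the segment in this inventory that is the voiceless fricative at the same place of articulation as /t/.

/s/

/t/ is a voiceless alveolar stop.
The voiceless fricative at the same place is a voiceless alveolar fricative — in this inventory, /s/.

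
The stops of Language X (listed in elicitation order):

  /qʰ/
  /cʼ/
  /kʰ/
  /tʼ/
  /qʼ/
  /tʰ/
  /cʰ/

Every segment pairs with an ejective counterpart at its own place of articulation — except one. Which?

/kʰ/

Alveolar: /tʰ/ ~ /tʼ/
Palatal: /cʰ/ ~ /cʼ/
Uvular: /qʰ/ ~ /qʼ/
Velar: only /kʰ/ (aspirated); no ejective partner.
So /kʰ/ is the unpaired segment.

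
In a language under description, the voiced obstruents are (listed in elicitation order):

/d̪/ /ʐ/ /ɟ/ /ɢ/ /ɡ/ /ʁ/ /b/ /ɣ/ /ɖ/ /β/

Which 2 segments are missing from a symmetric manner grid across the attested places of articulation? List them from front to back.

/ð/, /ʝ/

place of articulation  stop      fricative
bilabial          b         β       
dental            d̪        —       
retroflex         ɖ         ʐ       
palatal           ɟ         —       
velar             ɡ         ɣ       
uvular            ɢ         ʁ       
Gaps, from front to back: dental lacks fricative (/ð/); palatal lacks fricative (/ʝ/).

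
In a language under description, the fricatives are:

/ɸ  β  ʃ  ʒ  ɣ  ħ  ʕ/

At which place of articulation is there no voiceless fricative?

place of articulation  voiceless  voiced  
bilabial          ɸ         β       
postalveolar      ʃ         ʒ       
velar             —         ɣ       
pharyngeal        ħ         ʕ       
Every place of articulation has a voiceless member except velar, where /x/ would be expected.

velar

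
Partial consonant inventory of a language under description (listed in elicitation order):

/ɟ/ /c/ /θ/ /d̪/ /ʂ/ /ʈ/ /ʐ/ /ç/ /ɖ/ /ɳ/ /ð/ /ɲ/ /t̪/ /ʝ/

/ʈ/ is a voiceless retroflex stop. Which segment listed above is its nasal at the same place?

/ɳ/

The nasal at the same place is a retroflex nasal — in this inventory, /ɳ/.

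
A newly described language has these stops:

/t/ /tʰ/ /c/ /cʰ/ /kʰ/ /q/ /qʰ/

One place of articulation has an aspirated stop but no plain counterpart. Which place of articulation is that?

Plain: /t/ (alveolar), /c/ (palatal), /q/ (uvular).
Aspirated: /tʰ/ (alveolar), /cʰ/ (palatal), /kʰ/ (velar), /qʰ/ (uvular).
Every place of articulation has a plain member except velar, where /k/ would be expected.

velar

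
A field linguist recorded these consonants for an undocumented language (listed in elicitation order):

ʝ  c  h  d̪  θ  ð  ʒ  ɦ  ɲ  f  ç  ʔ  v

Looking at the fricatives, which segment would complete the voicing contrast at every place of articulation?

/ʃ/

labiodental: voiceless /f/, voiced /v/.
dental: voiceless /θ/, voiced /ð/.
postalveolar: voiceless —, voiced /ʒ/.
palatal: voiceless /ç/, voiced /ʝ/.
glottal: voiceless /h/, voiced /ɦ/.
The postalveolar row has no voiceless member, so the gap is the voiceless postalveolar fricative /ʃ/.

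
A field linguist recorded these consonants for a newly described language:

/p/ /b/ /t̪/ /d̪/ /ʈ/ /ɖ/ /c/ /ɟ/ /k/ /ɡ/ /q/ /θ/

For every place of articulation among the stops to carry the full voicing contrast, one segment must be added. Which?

/ɢ/

place of articulation  voiceless  voiced  
bilabial          p         b       
dental            t̪        d̪      
retroflex         ʈ         ɖ       
palatal           c         ɟ       
velar             k         ɡ       
uvular            q         —       
The uvular row has no voiced member, so the gap is the voiced uvular stop /ɢ/.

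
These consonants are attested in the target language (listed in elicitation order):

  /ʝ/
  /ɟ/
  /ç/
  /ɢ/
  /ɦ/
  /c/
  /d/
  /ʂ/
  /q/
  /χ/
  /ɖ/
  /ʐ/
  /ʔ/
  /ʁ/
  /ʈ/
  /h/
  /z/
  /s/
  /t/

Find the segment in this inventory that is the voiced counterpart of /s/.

/z/

/s/ is a voiceless alveolar fricative.
The voiced counterpart is a voiced alveolar fricative — in this inventory, /z/.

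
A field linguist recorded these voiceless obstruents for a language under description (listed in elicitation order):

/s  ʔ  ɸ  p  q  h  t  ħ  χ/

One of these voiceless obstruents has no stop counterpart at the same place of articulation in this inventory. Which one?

/ħ/

Bilabial: /p/ ~ /ɸ/
Alveolar: /t/ ~ /s/
Uvular: /q/ ~ /χ/
Glottal: /ʔ/ ~ /h/
Pharyngeal: only /ħ/ (fricative); no stop partner.
So /ħ/ is the unpaired segment.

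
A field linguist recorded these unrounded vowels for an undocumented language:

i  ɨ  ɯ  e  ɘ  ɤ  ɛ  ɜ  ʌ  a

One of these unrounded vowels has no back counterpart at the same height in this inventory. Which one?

/a/

High: /i/ ~ /ɨ/ ~ /ɯ/
High-mid: /e/ ~ /ɘ/ ~ /ɤ/
Low-mid: /ɛ/ ~ /ɜ/ ~ /ʌ/
Low: only /a/ (front); no back partner.
So /a/ is the unpaired segment.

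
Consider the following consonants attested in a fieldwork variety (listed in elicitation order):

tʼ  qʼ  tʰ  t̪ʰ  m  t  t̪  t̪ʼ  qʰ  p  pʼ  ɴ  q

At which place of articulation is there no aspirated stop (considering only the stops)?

Plain: /p/ (bilabial), /t̪/ (dental), /t/ (alveolar), /q/ (uvular).
Aspirated: /t̪ʰ/ (dental), /tʰ/ (alveolar), /qʰ/ (uvular).
Ejective: /pʼ/ (bilabial), /t̪ʼ/ (dental), /tʼ/ (alveolar), /qʼ/ (uvular).
Every place of articulation has an aspirated member except bilabial, where /pʰ/ would be expected.

bilabial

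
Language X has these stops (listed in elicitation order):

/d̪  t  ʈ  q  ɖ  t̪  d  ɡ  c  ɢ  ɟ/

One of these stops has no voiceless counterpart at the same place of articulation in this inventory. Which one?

Dental: /t̪/ ~ /d̪/
Alveolar: /t/ ~ /d/
Retroflex: /ʈ/ ~ /ɖ/
Palatal: /c/ ~ /ɟ/
Uvular: /q/ ~ /ɢ/
Velar: only /ɡ/ (voiced); no voiceless partner.
So /ɡ/ is the unpaired segment.

/ɡ/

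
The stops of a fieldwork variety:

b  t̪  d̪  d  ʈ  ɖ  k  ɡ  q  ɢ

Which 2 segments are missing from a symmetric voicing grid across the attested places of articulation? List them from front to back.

Voiceless: /t̪/ (dental), /ʈ/ (retroflex), /k/ (velar), /q/ (uvular).
Voiced: /b/ (bilabial), /d̪/ (dental), /d/ (alveolar), /ɖ/ (retroflex), /ɡ/ (velar), /ɢ/ (uvular).
Gaps, from front to back: bilabial lacks voiceless (/p/); alveolar lacks voiceless (/t/).

/p/, /t/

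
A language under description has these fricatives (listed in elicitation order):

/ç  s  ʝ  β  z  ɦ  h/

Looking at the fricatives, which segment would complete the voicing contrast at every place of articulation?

bilabial: voiceless —, voiced /β/.
alveolar: voiceless /s/, voiced /z/.
palatal: voiceless /ç/, voiced /ʝ/.
glottal: voiceless /h/, voiced /ɦ/.
The bilabial row has no voiceless member, so the gap is the voiceless bilabial fricative /ɸ/.

/ɸ/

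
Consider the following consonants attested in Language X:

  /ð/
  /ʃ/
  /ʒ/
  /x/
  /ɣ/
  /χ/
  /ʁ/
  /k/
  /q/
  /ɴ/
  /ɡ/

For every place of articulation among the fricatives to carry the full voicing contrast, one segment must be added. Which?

/θ/

place of articulation  voiceless  voiced  
dental            —         ð       
postalveolar      ʃ         ʒ       
velar             x         ɣ       
uvular            χ         ʁ       
The dental row has no voiceless member, so the gap is the voiceless dental fricative /θ/.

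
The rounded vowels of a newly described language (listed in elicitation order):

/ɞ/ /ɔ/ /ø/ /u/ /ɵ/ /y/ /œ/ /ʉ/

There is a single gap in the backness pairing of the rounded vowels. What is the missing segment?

high: front /y/, central /ʉ/, back /u/.
high-mid: front /ø/, central /ɵ/, back —.
low-mid: front /œ/, central /ɞ/, back /ɔ/.
The high-mid row has no back member, so the gap is the high-mid back rounded vowel /o/.

/o/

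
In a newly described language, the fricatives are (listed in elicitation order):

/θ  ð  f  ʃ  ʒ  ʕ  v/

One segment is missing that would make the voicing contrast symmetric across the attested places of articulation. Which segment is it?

/ħ/

labiodental: voiceless /f/, voiced /v/.
dental: voiceless /θ/, voiced /ð/.
postalveolar: voiceless /ʃ/, voiced /ʒ/.
pharyngeal: voiceless —, voiced /ʕ/.
The pharyngeal row has no voiceless member, so the gap is the voiceless pharyngeal fricative /ħ/.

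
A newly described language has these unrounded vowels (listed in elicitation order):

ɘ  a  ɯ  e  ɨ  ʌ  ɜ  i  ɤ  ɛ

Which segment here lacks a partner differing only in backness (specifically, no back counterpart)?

High: /i/ ~ /ɨ/ ~ /ɯ/
High-mid: /e/ ~ /ɘ/ ~ /ɤ/
Low-mid: /ɛ/ ~ /ɜ/ ~ /ʌ/
Low: only /a/ (front); no back partner.
So /a/ is the unpaired segment.

/a/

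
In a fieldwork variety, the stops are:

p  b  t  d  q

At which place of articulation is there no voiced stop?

uvular

bilabial: voiceless /p/, voiced /b/.
alveolar: voiceless /t/, voiced /d/.
uvular: voiceless /q/, voiced —.
Every place of articulation has a voiced member except uvular, where /ɢ/ would be expected.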